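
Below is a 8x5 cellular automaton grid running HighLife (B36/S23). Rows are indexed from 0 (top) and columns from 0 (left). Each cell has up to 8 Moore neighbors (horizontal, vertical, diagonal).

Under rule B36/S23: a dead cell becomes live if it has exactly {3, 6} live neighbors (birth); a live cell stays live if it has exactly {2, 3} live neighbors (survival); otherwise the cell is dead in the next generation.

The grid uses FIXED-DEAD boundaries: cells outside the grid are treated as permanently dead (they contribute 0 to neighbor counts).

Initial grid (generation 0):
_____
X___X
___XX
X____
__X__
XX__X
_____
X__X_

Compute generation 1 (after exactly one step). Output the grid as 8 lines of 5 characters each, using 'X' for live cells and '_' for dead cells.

Answer: _____
___XX
___XX
___X_
X____
_X___
XX___
_____

Derivation:
Simulating step by step:
Generation 0 (given above): 11 live cells
Generation 1: 9 live cells
(generation 1 grid is the final answer)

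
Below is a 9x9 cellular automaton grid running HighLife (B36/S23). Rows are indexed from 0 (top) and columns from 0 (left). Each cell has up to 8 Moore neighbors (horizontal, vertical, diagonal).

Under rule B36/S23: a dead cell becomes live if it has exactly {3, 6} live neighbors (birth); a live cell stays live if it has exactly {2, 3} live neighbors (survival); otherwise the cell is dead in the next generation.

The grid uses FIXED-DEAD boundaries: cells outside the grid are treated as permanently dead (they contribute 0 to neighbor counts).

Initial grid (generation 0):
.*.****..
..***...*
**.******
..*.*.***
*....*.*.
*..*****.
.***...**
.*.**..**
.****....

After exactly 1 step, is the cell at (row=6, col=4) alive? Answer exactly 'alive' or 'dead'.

Answer: alive

Derivation:
Simulating step by step:
Generation 0 (given above): 45 live cells
Generation 1: 19 live cells
.....*...
*.......*
.*.......
*.*..*...
.*.......
*..*.*...
**..*....
*......**
.*..*....

Cell (6,4) at generation 1: 1 -> alive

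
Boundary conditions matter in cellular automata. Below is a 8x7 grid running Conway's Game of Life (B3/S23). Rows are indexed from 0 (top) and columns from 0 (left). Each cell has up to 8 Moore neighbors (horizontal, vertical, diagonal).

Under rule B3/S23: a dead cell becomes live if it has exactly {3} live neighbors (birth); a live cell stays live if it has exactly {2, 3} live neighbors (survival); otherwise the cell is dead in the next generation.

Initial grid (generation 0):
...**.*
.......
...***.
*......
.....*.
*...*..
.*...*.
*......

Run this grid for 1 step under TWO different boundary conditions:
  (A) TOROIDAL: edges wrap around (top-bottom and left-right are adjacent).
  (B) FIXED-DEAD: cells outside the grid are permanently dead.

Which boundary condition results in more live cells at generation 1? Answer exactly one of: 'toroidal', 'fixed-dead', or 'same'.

Under TOROIDAL boundary, generation 1:
.......
.......
....*..
.....**
......*
....***
**....*
*...***
Population = 14

Under FIXED-DEAD boundary, generation 1:
.......
.......
....*..
.....*.
.......
....**.
**.....
.......
Population = 6

Comparison: toroidal=14, fixed-dead=6 -> toroidal

Answer: toroidal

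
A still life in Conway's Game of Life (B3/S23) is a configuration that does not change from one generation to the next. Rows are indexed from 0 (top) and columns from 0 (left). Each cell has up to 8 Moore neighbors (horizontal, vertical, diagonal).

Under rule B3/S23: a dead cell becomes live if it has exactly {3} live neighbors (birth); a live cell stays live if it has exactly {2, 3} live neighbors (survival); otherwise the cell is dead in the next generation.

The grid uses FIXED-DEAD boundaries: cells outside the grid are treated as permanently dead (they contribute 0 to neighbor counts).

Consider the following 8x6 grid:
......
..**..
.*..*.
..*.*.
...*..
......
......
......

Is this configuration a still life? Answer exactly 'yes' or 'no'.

Answer: yes

Derivation:
Compute generation 1 and compare to generation 0 (given above):
Generation 1:
......
..**..
.*..*.
..*.*.
...*..
......
......
......
The grids are IDENTICAL -> still life.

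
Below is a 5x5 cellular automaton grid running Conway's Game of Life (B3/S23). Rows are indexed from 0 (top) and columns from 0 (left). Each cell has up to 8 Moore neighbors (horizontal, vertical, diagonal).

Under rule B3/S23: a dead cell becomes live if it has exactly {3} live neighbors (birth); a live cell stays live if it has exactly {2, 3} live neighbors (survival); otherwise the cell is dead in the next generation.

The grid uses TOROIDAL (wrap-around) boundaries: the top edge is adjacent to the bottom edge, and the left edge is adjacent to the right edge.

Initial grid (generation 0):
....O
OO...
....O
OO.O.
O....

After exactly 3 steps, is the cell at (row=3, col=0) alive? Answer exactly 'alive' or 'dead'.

Answer: alive

Derivation:
Simulating step by step:
Generation 0 (given above): 8 live cells
Generation 1: 10 live cells
.O..O
O...O
..O.O
OO...
OO...
Generation 2: 10 live cells
.O..O
.O..O
...OO
..O.O
..O.O
Generation 3: 13 live cells
.OO.O
..O.O
..O.O
O.O.O
.OO.O

Cell (3,0) at generation 3: 1 -> alive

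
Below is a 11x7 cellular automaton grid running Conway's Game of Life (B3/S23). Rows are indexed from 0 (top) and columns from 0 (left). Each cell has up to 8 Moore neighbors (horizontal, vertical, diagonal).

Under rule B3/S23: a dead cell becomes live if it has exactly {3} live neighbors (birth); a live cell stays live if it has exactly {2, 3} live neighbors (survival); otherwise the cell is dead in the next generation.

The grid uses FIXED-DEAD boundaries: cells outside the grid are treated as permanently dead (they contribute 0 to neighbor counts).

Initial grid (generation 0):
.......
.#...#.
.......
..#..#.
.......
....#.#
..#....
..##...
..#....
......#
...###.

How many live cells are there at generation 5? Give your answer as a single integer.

Simulating step by step:
Generation 0 (given above): 14 live cells
Generation 1: 12 live cells
.......
.......
.......
.......
.....#.
.......
..#....
.###...
..##...
...###.
....##.
Generation 2: 9 live cells
.......
.......
.......
.......
.......
.......
.###...
.#.....
.#.....
..#..#.
...#.#.
Generation 3: 10 live cells
.......
.......
.......
.......
.......
..#....
.##....
##.....
.##....
..#.#..
....#..
Generation 4: 11 live cells
.......
.......
.......
.......
.......
.##....
#.#....
#......
#.##...
.##....
...#...
Generation 5: 12 live cells
.......
.......
.......
.......
.......
.##....
#.#....
#.##...
#.##...
.#.....
..#....
Population at generation 5: 12

Answer: 12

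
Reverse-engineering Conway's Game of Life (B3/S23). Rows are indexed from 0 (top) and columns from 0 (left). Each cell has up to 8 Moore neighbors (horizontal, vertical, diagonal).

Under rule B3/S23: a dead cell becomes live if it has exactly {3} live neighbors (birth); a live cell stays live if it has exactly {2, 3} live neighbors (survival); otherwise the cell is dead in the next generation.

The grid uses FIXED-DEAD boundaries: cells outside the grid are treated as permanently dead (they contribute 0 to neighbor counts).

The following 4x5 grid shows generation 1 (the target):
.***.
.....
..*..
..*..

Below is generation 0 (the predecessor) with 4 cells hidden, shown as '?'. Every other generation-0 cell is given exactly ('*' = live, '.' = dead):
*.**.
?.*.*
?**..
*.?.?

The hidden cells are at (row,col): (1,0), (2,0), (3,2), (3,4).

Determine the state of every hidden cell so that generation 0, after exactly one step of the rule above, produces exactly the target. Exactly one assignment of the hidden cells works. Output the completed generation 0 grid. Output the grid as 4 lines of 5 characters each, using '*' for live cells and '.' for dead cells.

Hidden generation-0 cells (in order): (1,0), (2,0), (3,2), (3,4).
A hidden cell only influences target cells in its own 3x3 neighborhood. Try each of the 2^4 = 16 assignments, step the completed generation 0 forward once under B3/S23, and compare with the target:
  (1,0)=. (2,0)=. (3,2)=. (3,4)=. -> step gives (2,1)='*' but target has '.' -> reject
  (1,0)=. (2,0)=. (3,2)=. (3,4)=* -> step gives (2,1)='*' but target has '.' -> reject
  (1,0)=. (2,0)=. (3,2)=* (3,4)=. -> step reproduces the target at every cell -> ACCEPT
  (1,0)=. (2,0)=. (3,2)=* (3,4)=* -> step gives (3,3)='*' but target has '.' -> reject
  (1,0)=. (2,0)=* (3,2)=. (3,4)=. -> step gives (1,0)='*' but target has '.' -> reject
  (1,0)=. (2,0)=* (3,2)=. (3,4)=* -> step gives (1,0)='*' but target has '.' -> reject
  (1,0)=. (2,0)=* (3,2)=* (3,4)=. -> step gives (1,0)='*' but target has '.' -> reject
  (1,0)=. (2,0)=* (3,2)=* (3,4)=* -> step gives (1,0)='*' but target has '.' -> reject
  (1,0)=* (2,0)=. (3,2)=. (3,4)=. -> step gives (0,1)='.' but target has '*' -> reject
  (1,0)=* (2,0)=. (3,2)=. (3,4)=* -> step gives (0,1)='.' but target has '*' -> reject
  (1,0)=* (2,0)=. (3,2)=* (3,4)=. -> step gives (0,1)='.' but target has '*' -> reject
  (1,0)=* (2,0)=. (3,2)=* (3,4)=* -> step gives (0,1)='.' but target has '*' -> reject
  (1,0)=* (2,0)=* (3,2)=. (3,4)=. -> step gives (0,1)='.' but target has '*' -> reject
  (1,0)=* (2,0)=* (3,2)=. (3,4)=* -> step gives (0,1)='.' but target has '*' -> reject
  (1,0)=* (2,0)=* (3,2)=* (3,4)=. -> step gives (0,1)='.' but target has '*' -> reject
  (1,0)=* (2,0)=* (3,2)=* (3,4)=* -> step gives (0,1)='.' but target has '*' -> reject
Unique solution: (1,0)=dead, (2,0)=dead, (3,2)=live, (3,4)=dead.
Check: live-neighbor counts of every cell in the completed generation 0:
03232
25451
24341
14220
Applying B3/S23 to generation 0 with these counts gives:
.***.
.....
..*..
..*..
which matches the target exactly.

Answer: *.**.
..*.*
.**..
*.*..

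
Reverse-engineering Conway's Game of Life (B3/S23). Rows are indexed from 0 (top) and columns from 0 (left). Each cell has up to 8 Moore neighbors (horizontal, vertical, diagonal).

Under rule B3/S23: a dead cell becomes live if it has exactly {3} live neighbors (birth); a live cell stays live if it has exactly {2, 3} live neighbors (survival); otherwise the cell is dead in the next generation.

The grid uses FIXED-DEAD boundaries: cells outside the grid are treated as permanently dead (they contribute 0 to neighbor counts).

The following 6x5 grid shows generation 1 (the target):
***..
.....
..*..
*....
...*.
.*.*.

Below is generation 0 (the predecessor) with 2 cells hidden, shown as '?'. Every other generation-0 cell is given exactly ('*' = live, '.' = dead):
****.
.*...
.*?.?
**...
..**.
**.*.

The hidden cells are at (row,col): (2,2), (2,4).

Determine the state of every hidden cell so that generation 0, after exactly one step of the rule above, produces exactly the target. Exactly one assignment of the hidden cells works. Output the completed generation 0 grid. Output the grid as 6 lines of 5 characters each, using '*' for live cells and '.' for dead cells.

Answer: ****.
.*...
.**.*
**...
..**.
**.*.

Derivation:
Hidden generation-0 cells (in order): (2,2), (2,4).
A hidden cell only influences target cells in its own 3x3 neighborhood. Try each of the 2^2 = 4 assignments, step the completed generation 0 forward once under B3/S23, and compare with the target:
  (2,2)=. (2,4)=. -> step gives (2,1)='*' but target has '.' -> reject
  (2,2)=. (2,4)=* -> step gives (1,3)='*' but target has '.' -> reject
  (2,2)=* (2,4)=. -> step gives (1,3)='*' but target has '.' -> reject
  (2,2)=* (2,4)=* -> step reproduces the target at every cell -> ACCEPT
Unique solution: (2,2)=live, (2,4)=live.
Check: live-neighbor counts of every cell in the completed generation 0:
23311
45642
44320
24542
45422
12422
Applying B3/S23 to generation 0 with these counts gives:
***..
.....
..*..
*....
...*.
.*.*.
which matches the target exactly.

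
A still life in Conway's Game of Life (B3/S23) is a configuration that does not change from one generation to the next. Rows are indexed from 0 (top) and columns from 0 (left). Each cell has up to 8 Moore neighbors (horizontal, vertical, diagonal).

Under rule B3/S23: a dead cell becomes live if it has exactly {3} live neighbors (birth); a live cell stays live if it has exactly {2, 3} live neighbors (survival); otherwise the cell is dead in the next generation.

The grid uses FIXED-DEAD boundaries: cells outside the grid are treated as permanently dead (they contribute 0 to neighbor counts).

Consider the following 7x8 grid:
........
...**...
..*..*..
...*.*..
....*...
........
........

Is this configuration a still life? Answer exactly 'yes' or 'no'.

Compute generation 1 and compare to generation 0 (given above):
Generation 1:
........
...**...
..*..*..
...*.*..
....*...
........
........
The grids are IDENTICAL -> still life.

Answer: yes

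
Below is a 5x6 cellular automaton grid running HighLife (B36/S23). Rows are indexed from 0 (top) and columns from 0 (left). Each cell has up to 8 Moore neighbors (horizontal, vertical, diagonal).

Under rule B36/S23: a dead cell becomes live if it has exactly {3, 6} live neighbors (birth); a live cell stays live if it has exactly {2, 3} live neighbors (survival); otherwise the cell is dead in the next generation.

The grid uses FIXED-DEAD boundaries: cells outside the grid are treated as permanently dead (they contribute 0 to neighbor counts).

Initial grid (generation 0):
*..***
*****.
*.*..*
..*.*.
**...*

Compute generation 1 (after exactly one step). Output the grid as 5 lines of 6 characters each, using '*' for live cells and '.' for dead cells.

Answer: *....*
*.....
**.*.*
*.****
.*....

Derivation:
Simulating step by step:
Generation 0 (given above): 17 live cells
Generation 1: 13 live cells
(generation 1 grid is the final answer)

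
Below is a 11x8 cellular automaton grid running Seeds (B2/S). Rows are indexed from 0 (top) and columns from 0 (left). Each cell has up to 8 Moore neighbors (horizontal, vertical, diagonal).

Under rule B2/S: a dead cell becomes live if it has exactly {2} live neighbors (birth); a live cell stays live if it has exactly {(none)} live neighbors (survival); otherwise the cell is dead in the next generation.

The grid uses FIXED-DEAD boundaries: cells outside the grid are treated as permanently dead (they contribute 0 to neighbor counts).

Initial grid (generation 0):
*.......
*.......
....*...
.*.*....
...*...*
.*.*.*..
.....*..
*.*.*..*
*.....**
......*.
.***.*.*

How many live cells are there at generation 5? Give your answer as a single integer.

Simulating step by step:
Generation 0 (given above): 24 live cells
Generation 1: 16 live cells
.*......
.*......
****....
........
**....*.
........
*.......
...*....
...*....
*..**...
....*...
Generation 2: 9 live cells
*.*.....
...*....
........
...*....
........
........
........
..*.*...
........
..*..*..
.....*..
Generation 3: 17 live cells
.*.*....
.**.....
..***...
........
........
........
...*....
...*....
.**.**..
....*.*.
....*.*.
Generation 4: 14 live cells
*.......
*.......
........
..*.*...
........
........
..*.*...
.*...*..
......*.
.**....*
...*...*
Generation 5: 20 live cells
.*......
.*......
.*.*....
...*....
...*....
...*....
.*.*.*..
..***.*.
*....*.*
...*....
.*....*.
Population at generation 5: 20

Answer: 20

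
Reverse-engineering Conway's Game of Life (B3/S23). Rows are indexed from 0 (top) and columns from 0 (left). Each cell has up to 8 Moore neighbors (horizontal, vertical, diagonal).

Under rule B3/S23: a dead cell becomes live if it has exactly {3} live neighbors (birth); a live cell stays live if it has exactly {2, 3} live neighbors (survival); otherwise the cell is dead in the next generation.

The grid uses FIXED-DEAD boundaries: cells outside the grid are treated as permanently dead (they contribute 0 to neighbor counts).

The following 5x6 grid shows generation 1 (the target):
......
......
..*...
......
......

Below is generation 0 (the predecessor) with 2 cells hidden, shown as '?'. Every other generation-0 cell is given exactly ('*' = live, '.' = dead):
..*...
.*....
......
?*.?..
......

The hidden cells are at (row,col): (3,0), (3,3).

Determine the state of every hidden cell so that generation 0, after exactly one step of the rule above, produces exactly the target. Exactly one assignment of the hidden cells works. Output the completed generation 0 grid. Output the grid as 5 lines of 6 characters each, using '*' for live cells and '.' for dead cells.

Answer: ..*...
.*....
......
.*.*..
......

Derivation:
Hidden generation-0 cells (in order): (3,0), (3,3).
A hidden cell only influences target cells in its own 3x3 neighborhood. Try each of the 2^2 = 4 assignments, step the completed generation 0 forward once under B3/S23, and compare with the target:
  (3,0)=. (3,3)=. -> step gives (2,2)='.' but target has '*' -> reject
  (3,0)=. (3,3)=* -> step reproduces the target at every cell -> ACCEPT
  (3,0)=* (3,3)=. -> step gives (2,0)='*' but target has '.' -> reject
  (3,0)=* (3,3)=* -> step gives (2,0)='*' but target has '.' -> reject
Unique solution: (3,0)=dead, (3,3)=live.
Check: live-neighbor counts of every cell in the completed generation 0:
121100
112100
223110
102010
112110
Applying B3/S23 to generation 0 with these counts gives:
......
......
..*...
......
......
which matches the target exactly.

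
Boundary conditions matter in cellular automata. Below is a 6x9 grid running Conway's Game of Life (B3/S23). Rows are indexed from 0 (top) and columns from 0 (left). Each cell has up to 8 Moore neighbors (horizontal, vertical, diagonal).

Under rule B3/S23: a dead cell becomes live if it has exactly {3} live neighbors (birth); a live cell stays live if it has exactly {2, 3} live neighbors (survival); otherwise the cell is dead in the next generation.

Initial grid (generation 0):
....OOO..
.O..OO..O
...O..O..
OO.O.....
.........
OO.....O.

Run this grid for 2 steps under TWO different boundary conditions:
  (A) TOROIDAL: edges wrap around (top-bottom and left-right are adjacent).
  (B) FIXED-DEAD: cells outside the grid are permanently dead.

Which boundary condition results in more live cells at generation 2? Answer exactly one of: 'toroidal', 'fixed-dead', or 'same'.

Under TOROIDAL boundary, generation 2:
....O...O
O..O.O.OO
...OO....
.OOO.....
.........
O....OO.O
Population = 16

Under FIXED-DEAD boundary, generation 2:
.........
..OO.OO..
.O.OO....
..OO.....
.........
.........
Population = 9

Comparison: toroidal=16, fixed-dead=9 -> toroidal

Answer: toroidal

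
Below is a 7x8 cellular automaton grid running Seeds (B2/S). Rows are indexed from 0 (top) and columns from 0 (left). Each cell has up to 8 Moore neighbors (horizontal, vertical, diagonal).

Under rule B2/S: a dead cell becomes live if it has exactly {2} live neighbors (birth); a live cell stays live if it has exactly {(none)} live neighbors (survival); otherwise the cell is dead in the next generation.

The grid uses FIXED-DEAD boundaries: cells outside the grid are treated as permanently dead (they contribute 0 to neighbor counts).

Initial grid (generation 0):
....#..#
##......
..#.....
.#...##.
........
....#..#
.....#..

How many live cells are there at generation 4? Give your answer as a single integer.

Answer: 15

Derivation:
Simulating step by step:
Generation 0 (given above): 11 live cells
Generation 1: 13 live cells
##......
..##....
.....##.
..#.....
....#..#
.....##.
....#.#.
Generation 2: 13 live cells
...#....
#...###.
.#..#...
...##..#
...#....
...#....
.......#
Generation 3: 9 live cells
......#.
.##.....
#.#....#
.....#..
........
..#.#...
........
Generation 4: 15 live cells
.##.....
#..#..##
...#..#.
.#....#.
...###..
...#....
...#....
Population at generation 4: 15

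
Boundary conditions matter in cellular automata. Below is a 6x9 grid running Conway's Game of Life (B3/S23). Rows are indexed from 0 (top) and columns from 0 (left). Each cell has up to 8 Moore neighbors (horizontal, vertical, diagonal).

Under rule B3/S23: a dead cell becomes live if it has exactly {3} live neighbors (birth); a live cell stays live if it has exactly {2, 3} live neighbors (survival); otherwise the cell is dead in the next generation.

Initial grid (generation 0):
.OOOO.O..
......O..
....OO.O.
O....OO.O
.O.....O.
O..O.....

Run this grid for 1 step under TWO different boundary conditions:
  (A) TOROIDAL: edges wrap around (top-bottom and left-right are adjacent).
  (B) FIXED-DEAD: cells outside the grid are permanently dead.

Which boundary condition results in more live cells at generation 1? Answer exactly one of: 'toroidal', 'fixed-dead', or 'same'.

Answer: toroidal

Derivation:
Under TOROIDAL boundary, generation 1:
.OOOOO...
..O...OO.
....O..OO
O...OO..O
.O....OO.
O..OO....
Population = 21

Under FIXED-DEAD boundary, generation 1:
..OO.O...
..O...OO.
....O..O.
....OO..O
OO....OO.
.........
Population = 15

Comparison: toroidal=21, fixed-dead=15 -> toroidal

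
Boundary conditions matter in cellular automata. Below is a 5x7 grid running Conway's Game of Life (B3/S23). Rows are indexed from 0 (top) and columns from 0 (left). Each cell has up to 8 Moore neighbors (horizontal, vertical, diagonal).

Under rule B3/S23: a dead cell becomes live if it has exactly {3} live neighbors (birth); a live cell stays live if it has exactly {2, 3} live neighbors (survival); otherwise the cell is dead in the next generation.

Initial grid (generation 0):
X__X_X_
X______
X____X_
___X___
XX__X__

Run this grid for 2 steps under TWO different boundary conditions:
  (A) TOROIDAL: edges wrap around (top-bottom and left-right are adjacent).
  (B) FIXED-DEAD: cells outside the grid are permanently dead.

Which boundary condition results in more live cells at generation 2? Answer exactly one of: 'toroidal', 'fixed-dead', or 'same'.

Under TOROIDAL boundary, generation 2:
____X__
XX___XX
______X
____X__
__X_X__
Population = 9

Under FIXED-DEAD boundary, generation 2:
_______
_______
_______
_______
_______
Population = 0

Comparison: toroidal=9, fixed-dead=0 -> toroidal

Answer: toroidal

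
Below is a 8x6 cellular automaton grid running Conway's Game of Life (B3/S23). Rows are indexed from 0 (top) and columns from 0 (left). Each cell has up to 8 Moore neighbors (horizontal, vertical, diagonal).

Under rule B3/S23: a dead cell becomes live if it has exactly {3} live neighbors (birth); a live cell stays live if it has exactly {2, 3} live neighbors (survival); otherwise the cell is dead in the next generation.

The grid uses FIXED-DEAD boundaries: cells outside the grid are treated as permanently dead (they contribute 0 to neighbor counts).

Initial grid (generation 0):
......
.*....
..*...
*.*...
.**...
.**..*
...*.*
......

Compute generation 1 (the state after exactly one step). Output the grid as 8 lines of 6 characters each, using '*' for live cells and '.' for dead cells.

Answer: ......
......
..*...
..**..
*..*..
.*.**.
..*.*.
......

Derivation:
Simulating step by step:
Generation 0 (given above): 11 live cells
Generation 1: 10 live cells
(generation 1 grid is the final answer)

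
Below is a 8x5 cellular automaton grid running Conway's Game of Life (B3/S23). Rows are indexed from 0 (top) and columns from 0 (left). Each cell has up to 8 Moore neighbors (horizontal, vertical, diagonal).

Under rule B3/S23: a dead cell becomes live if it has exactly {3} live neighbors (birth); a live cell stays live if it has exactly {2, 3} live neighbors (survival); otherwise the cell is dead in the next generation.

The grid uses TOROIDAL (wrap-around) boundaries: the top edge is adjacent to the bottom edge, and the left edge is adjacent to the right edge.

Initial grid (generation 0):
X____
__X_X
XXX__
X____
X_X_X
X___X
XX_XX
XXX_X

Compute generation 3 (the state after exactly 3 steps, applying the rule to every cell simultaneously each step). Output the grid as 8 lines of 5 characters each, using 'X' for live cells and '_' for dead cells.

Answer: _X___
X____
XX___
_____
_____
_____
_____
_____

Derivation:
Simulating step by step:
Generation 0 (given above): 20 live cells
Generation 1: 13 live cells
__X__
__XXX
X_XXX
__XX_
___X_
__X__
_____
__X__
Generation 2: 6 live cells
_XX__
X____
X____
_X___
___X_
_____
_____
_____
Generation 3: 4 live cells
(generation 3 grid is the final answer)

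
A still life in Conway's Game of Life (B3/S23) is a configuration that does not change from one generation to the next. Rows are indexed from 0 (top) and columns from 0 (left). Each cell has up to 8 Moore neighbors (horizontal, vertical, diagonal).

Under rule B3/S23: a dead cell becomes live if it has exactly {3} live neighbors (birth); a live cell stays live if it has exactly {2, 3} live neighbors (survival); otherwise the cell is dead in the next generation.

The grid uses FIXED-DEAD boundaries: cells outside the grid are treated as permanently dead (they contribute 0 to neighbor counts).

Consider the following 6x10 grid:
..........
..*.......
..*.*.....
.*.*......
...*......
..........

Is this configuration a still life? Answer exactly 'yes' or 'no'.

Compute generation 1 and compare to generation 0 (given above):
Generation 1:
..........
...*......
.**.......
...**.....
..*.......
..........
Cell (1,2) differs: gen0=1 vs gen1=0 -> NOT a still life.

Answer: no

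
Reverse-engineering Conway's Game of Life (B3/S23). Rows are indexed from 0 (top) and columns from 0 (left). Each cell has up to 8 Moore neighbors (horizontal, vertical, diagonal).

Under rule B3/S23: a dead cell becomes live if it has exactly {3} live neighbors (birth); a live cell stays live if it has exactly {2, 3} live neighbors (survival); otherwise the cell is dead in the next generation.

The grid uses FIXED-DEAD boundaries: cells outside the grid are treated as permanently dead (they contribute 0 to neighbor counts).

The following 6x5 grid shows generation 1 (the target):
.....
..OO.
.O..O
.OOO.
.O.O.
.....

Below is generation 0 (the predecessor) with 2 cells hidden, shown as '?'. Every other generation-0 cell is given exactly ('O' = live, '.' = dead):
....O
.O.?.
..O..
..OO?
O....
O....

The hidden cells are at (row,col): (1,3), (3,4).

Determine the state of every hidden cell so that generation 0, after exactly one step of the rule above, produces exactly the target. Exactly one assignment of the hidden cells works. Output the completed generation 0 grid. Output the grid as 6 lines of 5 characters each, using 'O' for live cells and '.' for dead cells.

Hidden generation-0 cells (in order): (1,3), (3,4).
A hidden cell only influences target cells in its own 3x3 neighborhood. Try each of the 2^2 = 4 assignments, step the completed generation 0 forward once under B3/S23, and compare with the target:
  (1,3)=. (3,4)=. -> step gives (1,2)='.' but target has 'O' -> reject
  (1,3)=. (3,4)=O -> step gives (1,2)='.' but target has 'O' -> reject
  (1,3)=O (3,4)=. -> step gives (2,4)='.' but target has 'O' -> reject
  (1,3)=O (3,4)=O -> step reproduces the target at every cell -> ACCEPT
Unique solution: (1,3)=live, (3,4)=live.
Check: live-neighbor counts of every cell in the completed generation 0:
11221
11322
13453
13231
13232
12000
Applying B3/S23 to generation 0 with these counts gives:
.....
..OO.
.O..O
.OOO.
.O.O.
.....
which matches the target exactly.

Answer: ....O
.O.O.
..O..
..OOO
O....
O....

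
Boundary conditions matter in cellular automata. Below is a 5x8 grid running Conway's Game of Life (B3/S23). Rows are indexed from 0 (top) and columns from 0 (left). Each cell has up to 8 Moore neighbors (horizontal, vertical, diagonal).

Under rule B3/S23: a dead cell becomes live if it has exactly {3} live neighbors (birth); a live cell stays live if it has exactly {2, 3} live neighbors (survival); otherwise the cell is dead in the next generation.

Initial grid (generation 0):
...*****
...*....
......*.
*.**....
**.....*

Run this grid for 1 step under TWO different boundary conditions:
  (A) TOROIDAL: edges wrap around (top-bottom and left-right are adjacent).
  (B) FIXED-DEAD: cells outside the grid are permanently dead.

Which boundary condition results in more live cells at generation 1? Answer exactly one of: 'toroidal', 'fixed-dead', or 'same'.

Answer: toroidal

Derivation:
Under TOROIDAL boundary, generation 1:
..******
...*...*
..**....
*.*.....
.*...*..
Population = 14

Under FIXED-DEAD boundary, generation 1:
...****.
...*...*
..**....
*.*.....
***.....
Population = 13

Comparison: toroidal=14, fixed-dead=13 -> toroidal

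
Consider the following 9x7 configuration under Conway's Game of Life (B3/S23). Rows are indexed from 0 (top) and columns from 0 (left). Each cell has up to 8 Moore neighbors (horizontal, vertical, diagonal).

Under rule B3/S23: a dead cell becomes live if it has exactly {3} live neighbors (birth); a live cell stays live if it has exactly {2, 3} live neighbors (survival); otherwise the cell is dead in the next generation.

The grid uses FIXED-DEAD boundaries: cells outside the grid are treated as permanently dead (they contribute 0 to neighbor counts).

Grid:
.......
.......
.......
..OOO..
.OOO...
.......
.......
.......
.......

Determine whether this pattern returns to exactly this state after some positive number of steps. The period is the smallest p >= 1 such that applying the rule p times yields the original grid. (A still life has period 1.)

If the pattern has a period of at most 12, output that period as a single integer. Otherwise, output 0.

Answer: 2

Derivation:
Simulating and comparing each generation to the original:
Gen 0 (original, given above): 6 live cells
Gen 1: 6 live cells, differs from original
Gen 2: 6 live cells, MATCHES original -> period = 2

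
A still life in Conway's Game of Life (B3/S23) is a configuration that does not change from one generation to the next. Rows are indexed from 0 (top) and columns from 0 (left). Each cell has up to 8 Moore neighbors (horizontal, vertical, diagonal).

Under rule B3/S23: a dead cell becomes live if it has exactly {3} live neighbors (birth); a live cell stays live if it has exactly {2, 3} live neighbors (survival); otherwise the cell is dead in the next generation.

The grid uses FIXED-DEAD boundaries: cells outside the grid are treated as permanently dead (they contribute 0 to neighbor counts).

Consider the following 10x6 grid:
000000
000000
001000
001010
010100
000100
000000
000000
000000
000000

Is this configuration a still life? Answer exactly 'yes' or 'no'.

Compute generation 1 and compare to generation 0 (given above):
Generation 1:
000000
000000
000100
011000
000110
001000
000000
000000
000000
000000
Cell (2,2) differs: gen0=1 vs gen1=0 -> NOT a still life.

Answer: no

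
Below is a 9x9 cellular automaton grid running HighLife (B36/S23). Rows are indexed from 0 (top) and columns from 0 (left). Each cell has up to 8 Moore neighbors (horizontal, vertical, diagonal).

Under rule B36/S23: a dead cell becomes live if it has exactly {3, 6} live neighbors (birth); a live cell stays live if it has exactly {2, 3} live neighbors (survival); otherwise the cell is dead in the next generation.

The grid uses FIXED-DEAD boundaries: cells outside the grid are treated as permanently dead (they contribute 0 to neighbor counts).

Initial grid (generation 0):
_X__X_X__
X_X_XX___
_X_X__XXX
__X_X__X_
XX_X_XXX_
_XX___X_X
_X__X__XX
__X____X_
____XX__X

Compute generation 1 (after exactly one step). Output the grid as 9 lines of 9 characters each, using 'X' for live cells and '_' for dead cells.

Simulating step by step:
Generation 0 (given above): 34 live cells
Generation 1: 31 live cells
(generation 1 grid is the final answer)

Answer: _X_XX____
X_X_X____
_X____XXX
X___X_X__
X__XXX__X
___XX__XX
_X_X__X_X
___XXXXX_
_________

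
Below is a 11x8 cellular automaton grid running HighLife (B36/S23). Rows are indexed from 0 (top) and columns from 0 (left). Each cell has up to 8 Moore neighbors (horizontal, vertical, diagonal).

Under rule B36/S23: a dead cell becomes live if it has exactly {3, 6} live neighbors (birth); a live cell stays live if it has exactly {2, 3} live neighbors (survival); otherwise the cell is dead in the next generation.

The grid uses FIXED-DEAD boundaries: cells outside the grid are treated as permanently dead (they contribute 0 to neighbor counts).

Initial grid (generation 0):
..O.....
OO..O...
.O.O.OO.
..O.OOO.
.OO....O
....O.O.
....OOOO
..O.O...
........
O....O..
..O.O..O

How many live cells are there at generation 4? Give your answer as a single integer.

Answer: 23

Derivation:
Simulating step by step:
Generation 0 (given above): 28 live cells
Generation 1: 24 live cells
.O......
OO.OOO..
OO.O..O.
....O..O
.OO.O..O
...OO...
....O.OO
...OO.O.
........
........
........
Generation 2: 29 live cells
OOO.O...
...OOO..
OO.O..O.
O...OOOO
..O.OO..
..O.O.OO
......OO
...OO.OO
........
........
........
Generation 3: 23 live cells
.OO.OO..
.....O..
OOOOOO.O
O.O....O
.O....O.
....O..O
....O...
.....OOO
........
........
........
Generation 4: 23 live cells
....OO..
O...O...
O.OOOO..
OO..OO.O
.O....OO
.....O..
....O..O
.....OO.
......O.
........
........
Population at generation 4: 23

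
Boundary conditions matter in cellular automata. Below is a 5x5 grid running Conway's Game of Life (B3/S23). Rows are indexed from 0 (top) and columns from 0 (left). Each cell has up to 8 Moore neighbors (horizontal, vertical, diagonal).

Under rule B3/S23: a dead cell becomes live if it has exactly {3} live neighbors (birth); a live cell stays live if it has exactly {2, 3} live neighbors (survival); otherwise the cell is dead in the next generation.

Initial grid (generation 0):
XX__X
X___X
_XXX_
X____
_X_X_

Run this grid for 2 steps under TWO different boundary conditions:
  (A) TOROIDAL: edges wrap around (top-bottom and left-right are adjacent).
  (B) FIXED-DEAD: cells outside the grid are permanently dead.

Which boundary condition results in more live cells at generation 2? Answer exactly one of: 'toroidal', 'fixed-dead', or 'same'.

Under TOROIDAL boundary, generation 2:
_X_X_
_____
XXXX_
X___X
_____
Population = 8

Under FIXED-DEAD boundary, generation 2:
XX___
___X_
X_XXX
X__X_
_____
Population = 9

Comparison: toroidal=8, fixed-dead=9 -> fixed-dead

Answer: fixed-dead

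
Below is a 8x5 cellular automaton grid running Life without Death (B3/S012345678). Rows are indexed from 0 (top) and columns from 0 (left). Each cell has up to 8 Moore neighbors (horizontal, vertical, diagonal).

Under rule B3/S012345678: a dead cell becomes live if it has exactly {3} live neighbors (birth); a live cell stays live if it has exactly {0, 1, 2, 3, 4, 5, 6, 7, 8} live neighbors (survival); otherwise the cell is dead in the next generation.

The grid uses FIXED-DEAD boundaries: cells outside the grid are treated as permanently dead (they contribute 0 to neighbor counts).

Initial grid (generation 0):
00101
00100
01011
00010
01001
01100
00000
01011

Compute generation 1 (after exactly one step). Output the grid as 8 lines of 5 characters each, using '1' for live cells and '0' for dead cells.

Answer: 00111
01101
01011
00010
01011
01100
01010
01011

Derivation:
Simulating step by step:
Generation 0 (given above): 14 live cells
Generation 1: 20 live cells
(generation 1 grid is the final answer)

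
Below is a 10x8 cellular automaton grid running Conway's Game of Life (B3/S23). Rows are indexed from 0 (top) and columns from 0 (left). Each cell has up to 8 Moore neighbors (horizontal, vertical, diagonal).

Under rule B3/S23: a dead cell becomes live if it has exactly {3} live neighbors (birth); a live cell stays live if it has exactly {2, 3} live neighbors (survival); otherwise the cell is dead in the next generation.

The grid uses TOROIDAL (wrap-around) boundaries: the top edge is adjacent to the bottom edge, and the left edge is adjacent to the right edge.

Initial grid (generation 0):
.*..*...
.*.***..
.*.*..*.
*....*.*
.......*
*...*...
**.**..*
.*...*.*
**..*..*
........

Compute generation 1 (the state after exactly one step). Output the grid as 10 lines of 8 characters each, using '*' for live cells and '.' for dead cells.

Simulating step by step:
Generation 0 (given above): 27 live cells
Generation 1: 32 live cells
(generation 1 grid is the final answer)

Answer: ..****..
**.*.*..
.*.*..**
*......*
......**
.*.**...
.*******
...*.*..
.*....**
.*......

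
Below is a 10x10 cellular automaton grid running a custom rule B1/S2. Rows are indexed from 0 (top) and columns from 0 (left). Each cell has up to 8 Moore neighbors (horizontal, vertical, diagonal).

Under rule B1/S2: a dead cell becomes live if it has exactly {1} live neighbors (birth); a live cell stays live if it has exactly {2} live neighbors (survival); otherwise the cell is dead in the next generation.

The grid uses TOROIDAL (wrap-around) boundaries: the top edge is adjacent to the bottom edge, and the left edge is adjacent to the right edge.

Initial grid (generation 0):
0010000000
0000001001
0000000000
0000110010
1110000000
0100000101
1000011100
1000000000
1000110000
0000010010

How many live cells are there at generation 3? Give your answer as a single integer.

Answer: 50

Derivation:
Simulating step by step:
Generation 0 (given above): 22 live cells
Generation 1: 35 live cells
1101100000
1111010110
1001000000
0000001100
0010000000
0001100101
0010100100
1001000010
0001110110
1010010100
Generation 2: 17 live cells
0000000000
0000000000
1001000000
1000110011
1100000001
1000100000
0010000100
0000000000
0000010000
1000000100
Generation 3: 50 live cells
1100001111
1111100001
1010001100
0000101110
0010001100
0000011100
1000111011
0111110110
1100100111
0100110011
Population at generation 3: 50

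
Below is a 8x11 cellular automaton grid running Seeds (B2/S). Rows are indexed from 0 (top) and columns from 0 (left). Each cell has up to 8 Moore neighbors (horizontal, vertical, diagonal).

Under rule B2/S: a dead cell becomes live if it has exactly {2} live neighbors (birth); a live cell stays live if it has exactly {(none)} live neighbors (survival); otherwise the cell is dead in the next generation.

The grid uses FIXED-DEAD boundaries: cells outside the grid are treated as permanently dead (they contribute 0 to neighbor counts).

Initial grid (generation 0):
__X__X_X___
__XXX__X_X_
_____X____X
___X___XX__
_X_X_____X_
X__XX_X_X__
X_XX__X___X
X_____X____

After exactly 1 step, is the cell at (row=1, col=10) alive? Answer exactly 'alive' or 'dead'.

Simulating step by step:
Generation 0 (given above): 28 live cells
Generation 1: 14 live cells
_X_________
_X________X
___________
______X___X
X____XX____
__________X
_________X_
__XX_X_X___

Cell (1,10) at generation 1: 1 -> alive

Answer: alive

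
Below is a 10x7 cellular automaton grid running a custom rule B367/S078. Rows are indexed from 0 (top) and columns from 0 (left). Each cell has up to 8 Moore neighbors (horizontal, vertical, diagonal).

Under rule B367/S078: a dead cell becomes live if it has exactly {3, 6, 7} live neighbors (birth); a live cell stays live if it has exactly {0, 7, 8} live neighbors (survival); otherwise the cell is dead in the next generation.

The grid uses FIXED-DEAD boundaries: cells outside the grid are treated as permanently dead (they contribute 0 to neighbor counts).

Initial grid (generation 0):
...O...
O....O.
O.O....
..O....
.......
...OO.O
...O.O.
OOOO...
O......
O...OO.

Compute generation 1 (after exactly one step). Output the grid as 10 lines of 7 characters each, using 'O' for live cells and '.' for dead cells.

Simulating step by step:
Generation 0 (given above): 19 live cells
Generation 1: 11 live cells
(generation 1 grid is the final answer)

Answer: ...O...
.O...O.
.......
.O.....
...O...
.....O.
.O.....
....O..
..OOO..
.......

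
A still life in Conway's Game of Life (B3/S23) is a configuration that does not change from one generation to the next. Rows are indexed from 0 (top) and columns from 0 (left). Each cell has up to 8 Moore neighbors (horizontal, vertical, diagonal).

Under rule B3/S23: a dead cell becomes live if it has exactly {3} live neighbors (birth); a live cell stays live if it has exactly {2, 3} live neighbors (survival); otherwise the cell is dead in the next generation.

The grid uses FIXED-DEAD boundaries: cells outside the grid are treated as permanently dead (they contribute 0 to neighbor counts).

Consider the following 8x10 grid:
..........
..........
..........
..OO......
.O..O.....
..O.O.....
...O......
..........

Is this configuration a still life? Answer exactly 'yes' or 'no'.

Compute generation 1 and compare to generation 0 (given above):
Generation 1:
..........
..........
..........
..OO......
.O..O.....
..O.O.....
...O......
..........
The grids are IDENTICAL -> still life.

Answer: yes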